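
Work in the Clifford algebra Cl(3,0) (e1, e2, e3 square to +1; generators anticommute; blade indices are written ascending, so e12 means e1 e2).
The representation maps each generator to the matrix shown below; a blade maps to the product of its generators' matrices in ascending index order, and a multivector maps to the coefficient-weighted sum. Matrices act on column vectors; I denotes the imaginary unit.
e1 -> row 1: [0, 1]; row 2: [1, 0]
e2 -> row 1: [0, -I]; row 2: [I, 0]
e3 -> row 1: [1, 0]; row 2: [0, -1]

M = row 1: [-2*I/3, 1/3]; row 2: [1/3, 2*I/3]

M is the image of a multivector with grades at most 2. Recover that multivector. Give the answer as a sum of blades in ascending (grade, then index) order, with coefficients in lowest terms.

Method: 1, rho(e1), rho(e2), rho(e3) form a trace-orthogonal basis of the 2x2 complex matrices (tr(X Y) = 2 if X = Y, else 0), so M = m0*1 + m1*rho(e1) + m2*rho(e2) + m3*rho(e3) with m0 = tr(M)/2 = 0, m1 = tr(M rho(e1))/2 = 1/3, m2 = tr(M rho(e2))/2 = 0, m3 = tr(M rho(e3))/2 = -2*I/3.
Multiplying table entries, the bivector images are rho(e12) = I*rho(e3), rho(e13) = -I*rho(e2), rho(e23) = I*rho(e1); with real blade coefficients the real parts of m0..m3 are the coefficients of 1, e1, e2, e3 and the imaginary parts give the bivectors (e23: Im m1, e13: -Im m2, e12: Im m3).
Answer: 1/3*e1 - 2/3*e12


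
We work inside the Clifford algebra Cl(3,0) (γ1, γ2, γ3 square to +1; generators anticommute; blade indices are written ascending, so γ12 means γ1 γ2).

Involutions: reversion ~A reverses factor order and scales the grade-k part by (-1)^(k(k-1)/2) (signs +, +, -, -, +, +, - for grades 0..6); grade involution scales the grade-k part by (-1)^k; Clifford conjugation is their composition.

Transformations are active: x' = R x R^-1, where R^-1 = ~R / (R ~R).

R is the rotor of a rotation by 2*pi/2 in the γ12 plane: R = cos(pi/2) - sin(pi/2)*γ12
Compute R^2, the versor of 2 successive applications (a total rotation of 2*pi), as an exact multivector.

The rotor phase is half the rotation angle and phases add under composition, so 2 steps in the γ12 plane accumulate phase 2*(pi/2) = pi: R^2 = cos(pi) - sin(pi)*γ12.
cos(pi) = -1 and sin(pi) = 0, so R^2 = -1. The total rotation 2*pi is 1 full turn, so every vector returns to itself, yet the rotor is -1, on the OTHER sheet of the double cover (an odd number of 2*pi turns).
Answer: -1


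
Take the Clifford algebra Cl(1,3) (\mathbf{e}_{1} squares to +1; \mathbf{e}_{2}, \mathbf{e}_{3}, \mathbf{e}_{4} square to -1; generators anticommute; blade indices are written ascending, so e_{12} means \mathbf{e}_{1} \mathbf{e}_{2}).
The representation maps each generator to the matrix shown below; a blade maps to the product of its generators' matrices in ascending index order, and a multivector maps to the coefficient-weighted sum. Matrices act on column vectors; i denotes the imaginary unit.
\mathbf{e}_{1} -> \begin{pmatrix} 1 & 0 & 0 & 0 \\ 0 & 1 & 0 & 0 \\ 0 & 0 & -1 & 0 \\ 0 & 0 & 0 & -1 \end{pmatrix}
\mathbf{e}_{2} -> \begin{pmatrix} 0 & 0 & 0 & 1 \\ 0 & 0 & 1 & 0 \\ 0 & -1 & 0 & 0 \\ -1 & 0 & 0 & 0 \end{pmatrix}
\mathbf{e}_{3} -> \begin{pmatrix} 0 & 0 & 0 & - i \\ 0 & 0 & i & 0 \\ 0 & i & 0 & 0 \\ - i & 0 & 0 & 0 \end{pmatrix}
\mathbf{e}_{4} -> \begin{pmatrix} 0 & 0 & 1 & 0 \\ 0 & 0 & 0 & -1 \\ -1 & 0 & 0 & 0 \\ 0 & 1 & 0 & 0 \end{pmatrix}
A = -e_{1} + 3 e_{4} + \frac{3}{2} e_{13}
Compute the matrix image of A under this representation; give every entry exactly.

Bivector images (products of the table entries): rho(e_{13}) = rho(\mathbf{e}_{1})rho(\mathbf{e}_{3}) = \begin{pmatrix} 0 & 0 & 0 & - i \\ 0 & 0 & i & 0 \\ 0 & - i & 0 & 0 \\ i & 0 & 0 & 0 \end{pmatrix}.
M = (-1)*rho(e_{1}) + (3)*rho(e_{4}) + (\frac{3}{2})*rho(e_{13}), summed entrywise:
Answer: \begin{pmatrix} -1 & 0 & 3 & - \frac{3 i}{2} \\ 0 & -1 & \frac{3 i}{2} & -3 \\ -3 & - \frac{3 i}{2} & 1 & 0 \\ \frac{3 i}{2} & 3 & 0 & 1 \end{pmatrix}


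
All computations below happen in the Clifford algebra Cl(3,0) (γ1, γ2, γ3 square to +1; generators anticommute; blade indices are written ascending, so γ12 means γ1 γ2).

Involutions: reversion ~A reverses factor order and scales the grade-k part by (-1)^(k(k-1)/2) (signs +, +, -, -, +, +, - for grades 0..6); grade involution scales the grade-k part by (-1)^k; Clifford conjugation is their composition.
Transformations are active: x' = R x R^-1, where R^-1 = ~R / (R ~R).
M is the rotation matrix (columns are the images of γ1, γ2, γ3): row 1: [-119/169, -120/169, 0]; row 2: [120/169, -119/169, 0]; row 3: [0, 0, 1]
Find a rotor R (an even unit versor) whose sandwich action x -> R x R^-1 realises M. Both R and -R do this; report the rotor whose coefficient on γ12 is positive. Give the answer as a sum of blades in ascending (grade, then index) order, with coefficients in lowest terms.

Method: write R = a + b12*γ12 + b13*γ13 + b23*γ23 with a^2 + b12^2 + b13^2 + b23^2 = 1 (so R^-1 = ~R). Expanding the columns R e_j ~R gives tr M = 4a^2 - 1 and, from the antisymmetric part, M21 - M12 = -4a*b12, M13 - M31 = 4a*b13, M32 - M23 = -4a*b23.
Here tr M = -69/169, so a^2 = (1 + tr M)/4 = 25/169 and a = ±5/13. Taking a = 5/13: M21 - M12 = 240/169, M13 - M31 = 0, M32 - M23 = 0, giving b12 = -12/13, b13 = 0, b23 = 0, i.e. R = 5/13 - 12/13*γ12.
Its γ12 coefficient is negative, so report the other preimage -R.
Answer: -5/13 + 12/13*γ12. Why the constraint matters: R and -R act identically through the sandwich — M has trace -69/169 either way — so only the sign condition on γ12 picks one of the two preimages.


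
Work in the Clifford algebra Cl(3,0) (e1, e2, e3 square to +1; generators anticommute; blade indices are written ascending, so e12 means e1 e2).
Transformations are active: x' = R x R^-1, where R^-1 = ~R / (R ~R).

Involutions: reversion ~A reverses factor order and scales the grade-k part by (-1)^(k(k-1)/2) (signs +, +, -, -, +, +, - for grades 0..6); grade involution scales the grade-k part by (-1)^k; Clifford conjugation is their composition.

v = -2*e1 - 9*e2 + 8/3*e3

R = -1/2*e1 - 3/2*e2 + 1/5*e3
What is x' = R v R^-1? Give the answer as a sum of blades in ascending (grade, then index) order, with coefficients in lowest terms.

~R = -1/2*e1 - 3/2*e2 + 1/5*e3, and R ~R = 127/50, so R^-1 = ~R / (127/50).
R v = 451/30 + 3/2*e12 - 14/15*e13 - 11/5*e23
Answer: -1493/381*e1 - 1112/127*e2 - 38/127*e3


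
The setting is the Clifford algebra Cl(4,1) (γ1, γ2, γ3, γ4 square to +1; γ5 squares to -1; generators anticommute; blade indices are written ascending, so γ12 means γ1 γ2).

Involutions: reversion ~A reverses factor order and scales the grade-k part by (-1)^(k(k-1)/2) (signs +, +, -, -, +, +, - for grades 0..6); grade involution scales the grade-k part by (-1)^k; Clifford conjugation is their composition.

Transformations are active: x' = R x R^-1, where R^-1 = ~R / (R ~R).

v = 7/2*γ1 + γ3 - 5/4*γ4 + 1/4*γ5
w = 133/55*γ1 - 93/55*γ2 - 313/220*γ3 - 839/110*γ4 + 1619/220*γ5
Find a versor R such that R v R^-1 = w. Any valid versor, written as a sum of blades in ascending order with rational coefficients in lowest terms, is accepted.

Since q(v) = q(w) = 59/4, the sum R = v + w = 651/110*γ1 - 93/55*γ2 - 93/220*γ3 - 1953/220*γ4 + 837/110*γ5 does the job whenever invertible.
Answer: 651/110*γ1 - 93/55*γ2 - 93/220*γ3 - 1953/220*γ4 + 837/110*γ5


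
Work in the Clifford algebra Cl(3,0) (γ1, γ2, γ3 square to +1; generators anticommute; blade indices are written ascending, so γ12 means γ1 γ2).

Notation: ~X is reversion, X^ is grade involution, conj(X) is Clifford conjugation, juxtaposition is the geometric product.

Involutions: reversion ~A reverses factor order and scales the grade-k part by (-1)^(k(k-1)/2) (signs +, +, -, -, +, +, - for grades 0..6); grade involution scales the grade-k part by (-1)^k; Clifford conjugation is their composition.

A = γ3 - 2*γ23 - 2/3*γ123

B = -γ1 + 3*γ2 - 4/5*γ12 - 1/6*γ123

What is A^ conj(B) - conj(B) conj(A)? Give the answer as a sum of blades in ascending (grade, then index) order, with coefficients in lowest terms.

first term: 1/9 - 1/3*γ1 - 98/15*γ3 + 1/6*γ12 + 23/5*γ13 - 7/3*γ23 - 14/5*γ123
second term: -1/9 + 1/3*γ1 - 82/15*γ3 + 1/6*γ12 - 7/5*γ13 + 7/3*γ23 + 6/5*γ123
Answer: 2/9 - 2/3*γ1 - 16/15*γ3 + 6*γ13 - 14/3*γ23 - 4*γ123


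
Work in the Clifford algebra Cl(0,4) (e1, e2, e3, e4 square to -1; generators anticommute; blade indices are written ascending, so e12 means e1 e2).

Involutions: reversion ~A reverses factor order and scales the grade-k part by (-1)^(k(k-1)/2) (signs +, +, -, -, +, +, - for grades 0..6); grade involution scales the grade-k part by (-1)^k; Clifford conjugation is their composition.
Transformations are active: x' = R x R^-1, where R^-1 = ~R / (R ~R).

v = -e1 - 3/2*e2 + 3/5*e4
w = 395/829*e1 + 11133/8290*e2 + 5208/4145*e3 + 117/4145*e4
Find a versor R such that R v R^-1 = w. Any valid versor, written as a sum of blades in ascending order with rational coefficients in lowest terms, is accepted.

Key observation: q(v) = q(w) = -361/100 (sandwiches preserve the norm), so R = v + w = -434/829*e1 - 651/4145*e2 + 5208/4145*e3 + 2604/4145*e4 works whenever it is invertible — the component of v along it is kept and (v - w)/2 reverses, sending v to w.
Answer: -434/829*e1 - 651/4145*e2 + 5208/4145*e3 + 2604/4145*e4


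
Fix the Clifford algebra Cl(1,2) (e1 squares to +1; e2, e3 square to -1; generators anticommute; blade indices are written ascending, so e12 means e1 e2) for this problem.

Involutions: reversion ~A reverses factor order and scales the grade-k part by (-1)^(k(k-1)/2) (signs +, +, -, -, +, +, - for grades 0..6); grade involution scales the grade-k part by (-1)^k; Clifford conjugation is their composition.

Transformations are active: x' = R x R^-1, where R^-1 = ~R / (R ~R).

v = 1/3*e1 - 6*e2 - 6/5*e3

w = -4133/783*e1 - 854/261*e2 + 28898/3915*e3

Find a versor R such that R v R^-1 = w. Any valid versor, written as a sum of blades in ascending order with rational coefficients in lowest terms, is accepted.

Equal squares first: v^2 = w^2 = -8399/225. Then v + w = -3872/783*e1 - 2420/261*e2 + 4840/783*e3 is a versor taking v to w, provided it is invertible.
Answer: -3872/783*e1 - 2420/261*e2 + 4840/783*e3


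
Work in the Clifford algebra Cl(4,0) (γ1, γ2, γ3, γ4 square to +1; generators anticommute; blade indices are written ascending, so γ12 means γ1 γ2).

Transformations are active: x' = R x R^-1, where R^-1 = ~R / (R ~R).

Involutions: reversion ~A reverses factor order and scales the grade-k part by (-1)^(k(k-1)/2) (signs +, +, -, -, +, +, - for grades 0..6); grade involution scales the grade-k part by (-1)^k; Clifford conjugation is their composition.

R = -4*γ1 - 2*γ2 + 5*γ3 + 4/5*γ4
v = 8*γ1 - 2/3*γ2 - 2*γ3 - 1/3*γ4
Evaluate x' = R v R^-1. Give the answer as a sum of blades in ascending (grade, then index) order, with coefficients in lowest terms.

~R = -4*γ1 - 2*γ2 + 5*γ3 + 4/5*γ4, and R ~R = 1141/25, so R^-1 = ~R / (1141/25).
R v = -614/15 + 56/3*γ12 - 32*γ13 - 76/15*γ14 + 22/3*γ23 + 6/5*γ24 - 1/15*γ34
Answer: -2824/3423*γ1 + 4854/1141*γ2 - 23854/3423*γ3 - 1257/1141*γ4


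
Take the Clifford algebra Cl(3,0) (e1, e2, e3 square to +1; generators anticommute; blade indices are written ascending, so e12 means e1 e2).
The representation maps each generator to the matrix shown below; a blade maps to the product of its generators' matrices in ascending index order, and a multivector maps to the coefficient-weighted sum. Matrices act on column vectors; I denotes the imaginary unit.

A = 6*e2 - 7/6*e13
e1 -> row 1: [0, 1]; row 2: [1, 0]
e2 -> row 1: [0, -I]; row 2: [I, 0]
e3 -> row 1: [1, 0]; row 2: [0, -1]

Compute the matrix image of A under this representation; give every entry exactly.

Bivector images (products of the table entries): rho(e13) = rho(e1)rho(e3) = row 1: [0, -1]; row 2: [1, 0].
M = (6)*rho(e2) + (-7/6)*rho(e13), summed entrywise:
Answer: row 1: [0, 7/6 - 6*I]; row 2: [-7/6 + 6*I, 0]


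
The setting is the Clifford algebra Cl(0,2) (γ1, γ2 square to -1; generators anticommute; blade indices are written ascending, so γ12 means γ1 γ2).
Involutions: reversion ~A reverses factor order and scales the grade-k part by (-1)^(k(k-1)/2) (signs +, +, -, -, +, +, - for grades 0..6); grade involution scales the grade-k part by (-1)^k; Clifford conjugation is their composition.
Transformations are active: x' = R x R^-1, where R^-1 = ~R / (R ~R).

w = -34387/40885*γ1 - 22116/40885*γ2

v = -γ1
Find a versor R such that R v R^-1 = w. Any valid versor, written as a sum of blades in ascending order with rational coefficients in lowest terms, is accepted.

Reasoning: v^2 = w^2 = -1 since conjugation preserves the quadratic form; R = v + w = -75272/40885*γ1 - 22116/40885*γ2 is then valid when invertible, keeping its own part and reversing (v - w)/2.
Answer: -75272/40885*γ1 - 22116/40885*γ2


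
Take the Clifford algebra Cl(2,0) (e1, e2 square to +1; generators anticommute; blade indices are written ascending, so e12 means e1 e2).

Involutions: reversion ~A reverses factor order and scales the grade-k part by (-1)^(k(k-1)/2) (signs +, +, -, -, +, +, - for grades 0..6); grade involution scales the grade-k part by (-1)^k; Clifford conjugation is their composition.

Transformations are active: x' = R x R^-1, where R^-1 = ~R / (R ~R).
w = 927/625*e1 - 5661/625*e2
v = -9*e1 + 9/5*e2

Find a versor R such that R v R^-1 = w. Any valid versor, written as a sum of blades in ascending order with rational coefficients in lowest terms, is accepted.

Take R = v + w = -4698/625*e1 - 4536/625*e2. Because q(v) = q(w) = 2106/25, conjugation by R sends v exactly to w.
Answer: -4698/625*e1 - 4536/625*e2


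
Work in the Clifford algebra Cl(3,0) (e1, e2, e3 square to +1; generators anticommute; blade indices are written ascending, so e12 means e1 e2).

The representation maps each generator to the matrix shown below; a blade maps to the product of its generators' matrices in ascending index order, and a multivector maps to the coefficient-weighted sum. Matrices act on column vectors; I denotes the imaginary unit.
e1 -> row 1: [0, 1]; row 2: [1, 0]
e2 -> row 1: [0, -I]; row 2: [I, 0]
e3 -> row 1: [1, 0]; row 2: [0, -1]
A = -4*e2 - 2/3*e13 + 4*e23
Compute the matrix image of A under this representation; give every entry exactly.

Bivector images (products of the table entries): rho(e13) = rho(e1)rho(e3) = row 1: [0, -1]; row 2: [1, 0]; rho(e23) = rho(e2)rho(e3) = row 1: [0, I]; row 2: [I, 0].
M = (-4)*rho(e2) + (-2/3)*rho(e13) + (4)*rho(e23), summed entrywise:
Answer: row 1: [0, 2/3 + 8*I]; row 2: [-2/3, 0]


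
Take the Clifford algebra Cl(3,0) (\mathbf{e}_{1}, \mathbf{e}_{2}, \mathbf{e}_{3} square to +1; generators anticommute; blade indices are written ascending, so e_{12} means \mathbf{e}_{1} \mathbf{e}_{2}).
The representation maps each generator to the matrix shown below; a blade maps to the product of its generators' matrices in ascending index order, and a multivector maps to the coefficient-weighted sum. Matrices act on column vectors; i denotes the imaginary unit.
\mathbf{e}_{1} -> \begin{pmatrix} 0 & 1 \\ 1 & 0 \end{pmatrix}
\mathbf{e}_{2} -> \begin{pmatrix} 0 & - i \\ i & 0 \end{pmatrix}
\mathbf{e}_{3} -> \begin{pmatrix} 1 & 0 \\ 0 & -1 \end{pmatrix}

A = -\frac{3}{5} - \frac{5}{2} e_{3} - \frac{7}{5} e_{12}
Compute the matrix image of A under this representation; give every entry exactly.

Bivector images (products of the table entries): rho(e_{12}) = rho(\mathbf{e}_{1})rho(\mathbf{e}_{2}) = \begin{pmatrix} i & 0 \\ 0 & - i \end{pmatrix}.
M = (-\frac{3}{5})*1 + (-\frac{5}{2})*rho(e_{3}) + (-\frac{7}{5})*rho(e_{12}), summed entrywise (1 is the identity matrix):
Answer: \begin{pmatrix} - \frac{31}{10} - \frac{7 i}{5} & 0 \\ 0 & \frac{19}{10} + \frac{7 i}{5} \end{pmatrix}


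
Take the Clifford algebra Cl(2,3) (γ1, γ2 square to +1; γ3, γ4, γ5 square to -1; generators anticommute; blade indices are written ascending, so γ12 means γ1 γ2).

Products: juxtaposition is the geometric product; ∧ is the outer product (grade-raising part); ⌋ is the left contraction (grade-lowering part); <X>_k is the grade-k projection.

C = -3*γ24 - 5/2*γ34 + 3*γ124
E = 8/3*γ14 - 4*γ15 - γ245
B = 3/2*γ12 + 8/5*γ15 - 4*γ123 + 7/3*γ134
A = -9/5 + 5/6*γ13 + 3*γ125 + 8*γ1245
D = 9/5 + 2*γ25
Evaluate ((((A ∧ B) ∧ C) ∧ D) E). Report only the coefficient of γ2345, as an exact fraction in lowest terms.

step 1: -27/10*γ12 - 72/25*γ15 + 36/5*γ123 - 21/5*γ134
step 2: 27/4*γ1234 + 216/25*γ1245 + 36/5*γ1345
step 3: 243/20*γ1234 + 1944/125*γ1245 + 324/25*γ1345
step 4: 1944/125*γ1 + 162/5*γ23 - 7776/125*γ24 - 5184/125*γ25 - 1296/25*γ34 - 864/25*γ35 - 324/25*γ123 + 243/20*γ135 + 243/5*γ2345
Answer: 243/5


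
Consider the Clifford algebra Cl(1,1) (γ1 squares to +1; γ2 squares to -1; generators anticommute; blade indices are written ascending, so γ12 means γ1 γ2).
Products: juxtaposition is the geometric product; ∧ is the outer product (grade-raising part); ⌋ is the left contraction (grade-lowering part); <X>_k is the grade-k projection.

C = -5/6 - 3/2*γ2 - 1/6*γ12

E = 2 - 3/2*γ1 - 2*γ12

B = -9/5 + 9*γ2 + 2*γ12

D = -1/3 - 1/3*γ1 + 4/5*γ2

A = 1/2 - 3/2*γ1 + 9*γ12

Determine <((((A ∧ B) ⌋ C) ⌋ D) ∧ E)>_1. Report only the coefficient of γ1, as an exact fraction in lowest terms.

step 1: -9/10 + 27/10*γ1 + 9/2*γ2 - 287/10*γ12
step 2: 737/60 - 3/4*γ1 + 9/10*γ2 + 3/20*γ12
step 3: -1027/225 - 737/180*γ1 + 737/75*γ2
step 4: -2054/225 - 302/225*γ1 + 1474/75*γ2 + 10741/450*γ12
step 5: -302/225*γ1 + 1474/75*γ2
Answer: -302/225


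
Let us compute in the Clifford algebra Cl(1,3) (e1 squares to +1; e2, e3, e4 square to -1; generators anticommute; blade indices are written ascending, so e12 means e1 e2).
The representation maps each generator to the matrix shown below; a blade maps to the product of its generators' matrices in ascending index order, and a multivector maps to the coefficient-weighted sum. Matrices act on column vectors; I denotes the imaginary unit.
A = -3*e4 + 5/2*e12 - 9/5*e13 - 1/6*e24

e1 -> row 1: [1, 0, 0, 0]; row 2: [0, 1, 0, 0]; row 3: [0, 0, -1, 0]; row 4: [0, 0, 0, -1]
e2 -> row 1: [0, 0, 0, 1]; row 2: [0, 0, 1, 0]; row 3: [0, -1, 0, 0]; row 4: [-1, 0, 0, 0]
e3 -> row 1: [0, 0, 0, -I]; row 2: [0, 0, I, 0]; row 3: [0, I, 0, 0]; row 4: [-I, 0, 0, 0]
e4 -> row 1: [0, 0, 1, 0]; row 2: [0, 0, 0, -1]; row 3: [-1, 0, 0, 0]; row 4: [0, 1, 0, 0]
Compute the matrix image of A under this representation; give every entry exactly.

Bivector images (products of the table entries): rho(e12) = rho(e1)rho(e2) = row 1: [0, 0, 0, 1]; row 2: [0, 0, 1, 0]; row 3: [0, 1, 0, 0]; row 4: [1, 0, 0, 0]; rho(e13) = rho(e1)rho(e3) = row 1: [0, 0, 0, -I]; row 2: [0, 0, I, 0]; row 3: [0, -I, 0, 0]; row 4: [I, 0, 0, 0]; rho(e24) = rho(e2)rho(e4) = row 1: [0, 1, 0, 0]; row 2: [-1, 0, 0, 0]; row 3: [0, 0, 0, 1]; row 4: [0, 0, -1, 0].
M = (-3)*rho(e4) + (5/2)*rho(e12) + (-9/5)*rho(e13) + (-1/6)*rho(e24), summed entrywise:
Answer: row 1: [0, -1/6, -3, 5/2 + 9*I/5]; row 2: [1/6, 0, 5/2 - 9*I/5, 3]; row 3: [3, 5/2 + 9*I/5, 0, -1/6]; row 4: [5/2 - 9*I/5, -3, 1/6, 0]


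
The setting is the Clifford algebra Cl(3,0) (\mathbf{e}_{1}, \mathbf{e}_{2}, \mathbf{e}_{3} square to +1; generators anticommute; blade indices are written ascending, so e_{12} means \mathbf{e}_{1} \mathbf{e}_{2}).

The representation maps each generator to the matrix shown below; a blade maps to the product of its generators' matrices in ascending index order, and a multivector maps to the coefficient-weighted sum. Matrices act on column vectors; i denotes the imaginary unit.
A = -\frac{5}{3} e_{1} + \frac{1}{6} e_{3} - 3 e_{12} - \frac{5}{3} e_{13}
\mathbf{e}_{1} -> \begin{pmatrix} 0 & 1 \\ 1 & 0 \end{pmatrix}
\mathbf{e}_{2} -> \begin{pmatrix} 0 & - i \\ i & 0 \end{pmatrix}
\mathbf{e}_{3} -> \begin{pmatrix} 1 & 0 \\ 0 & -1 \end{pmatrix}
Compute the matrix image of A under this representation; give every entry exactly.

Bivector images (products of the table entries): rho(e_{12}) = rho(\mathbf{e}_{1})rho(\mathbf{e}_{2}) = \begin{pmatrix} i & 0 \\ 0 & - i \end{pmatrix}; rho(e_{13}) = rho(\mathbf{e}_{1})rho(\mathbf{e}_{3}) = \begin{pmatrix} 0 & -1 \\ 1 & 0 \end{pmatrix}.
M = (-\frac{5}{3})*rho(e_{1}) + (\frac{1}{6})*rho(e_{3}) + (-3)*rho(e_{12}) + (-\frac{5}{3})*rho(e_{13}), summed entrywise:
Answer: \begin{pmatrix} \frac{1}{6} - 3 i & 0 \\ - \frac{10}{3} & - \frac{1}{6} + 3 i \end{pmatrix}


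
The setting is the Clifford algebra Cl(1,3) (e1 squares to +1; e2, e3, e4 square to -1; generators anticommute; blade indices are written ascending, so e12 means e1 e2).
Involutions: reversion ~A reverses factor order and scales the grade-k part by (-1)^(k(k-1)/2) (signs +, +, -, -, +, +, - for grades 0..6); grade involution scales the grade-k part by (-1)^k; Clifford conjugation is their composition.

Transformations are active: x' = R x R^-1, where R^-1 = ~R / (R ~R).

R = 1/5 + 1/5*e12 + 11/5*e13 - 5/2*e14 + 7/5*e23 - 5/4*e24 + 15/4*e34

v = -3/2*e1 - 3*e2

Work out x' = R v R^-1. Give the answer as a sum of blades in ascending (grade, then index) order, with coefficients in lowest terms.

~R = 1/5 - 1/5*e12 - 11/5*e13 + 5/2*e14 - 7/5*e23 + 5/4*e24 - 15/4*e34, and R ~R = 1299/200, so R^-1 = ~R / (1299/200).
R v = 3/10*e1 - 3/10*e2 - 9/10*e3 + 9/2*e123 - 45/8*e124 - 45/8*e134 - 45/4*e234
Answer: -755/866*e1 - 1139/433*e2 - 144/433*e3 - 300/433*e4


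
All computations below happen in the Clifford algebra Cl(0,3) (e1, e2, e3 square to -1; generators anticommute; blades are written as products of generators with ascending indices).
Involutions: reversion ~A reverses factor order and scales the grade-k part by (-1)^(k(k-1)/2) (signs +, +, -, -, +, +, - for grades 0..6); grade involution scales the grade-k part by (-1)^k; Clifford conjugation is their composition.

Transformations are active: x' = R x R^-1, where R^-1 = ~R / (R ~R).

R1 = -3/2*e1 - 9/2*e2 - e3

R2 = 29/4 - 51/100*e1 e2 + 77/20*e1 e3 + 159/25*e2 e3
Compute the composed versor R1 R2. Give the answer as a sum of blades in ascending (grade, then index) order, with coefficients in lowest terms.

Distribute over the terms of R1 (each basis-blade product reordered to ascending indices, repeated generators contracted through their squares):
(-3/2*e1) R2 = -87/8*e1 - 153/200*e2 + 231/40*e3 - 477/50*e1 e2 e3
(-9/2*e2) R2 = 459/200*e1 - 261/8*e2 + 1431/50*e3 + 693/40*e1 e2 e3
(-e3) R2 = -77/20*e1 - 159/25*e2 - 29/4*e3 + 51/100*e1 e2 e3
Summing the partial products and collecting blades:
Answer: -1243/100*e1 - 159/4*e2 + 5429/200*e3 + 1659/200*e1 e2 e3


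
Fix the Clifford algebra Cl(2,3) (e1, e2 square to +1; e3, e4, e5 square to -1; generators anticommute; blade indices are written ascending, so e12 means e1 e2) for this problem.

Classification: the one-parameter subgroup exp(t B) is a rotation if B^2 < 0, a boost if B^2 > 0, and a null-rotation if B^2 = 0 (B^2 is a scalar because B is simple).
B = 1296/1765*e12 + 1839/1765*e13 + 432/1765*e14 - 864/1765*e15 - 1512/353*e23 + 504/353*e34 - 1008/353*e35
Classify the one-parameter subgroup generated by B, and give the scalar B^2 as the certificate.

B^2 term by term: the squares give (1296/1765)^2*(e12)^2 + (1839/1765)^2*(e13)^2 + (432/1765)^2*(e14)^2 + (-864/1765)^2*(e15)^2 + (-1512/353)^2*(e23)^2 + (504/353)^2*(e34)^2 + (-1008/353)^2*(e35)^2 = 1679616/3115225*(-1) + 3381921/3115225*(+1) + 186624/3115225*(+1) + 746496/3115225*(+1) + 2286144/124609*(+1) + 254016/124609*(-1) + 1016064/124609*(-1) = 9 (each basis 2-blade squares to minus the product of its generators' squares); cross terms between blades sharing an index anticommute and cancel; the commuting (index-disjoint) pairs give grade-4 terms 2*c*c'*(blade product), which cancel blade by blade — e1234: 1306368/623045 - 1306368/623045 = 0; e1235: -2612736/623045 + 2612736/623045 = 0; e1345: 870912/623045 - 870912/623045 = 0 — confirming B is simple. So B^2 = 9.
Answer: boost, certificate B^2 = 9. Certificate logic: 9 is a conjugation-invariant scalar, so its sign fixes rotation versus boost versus null-rotation outright.


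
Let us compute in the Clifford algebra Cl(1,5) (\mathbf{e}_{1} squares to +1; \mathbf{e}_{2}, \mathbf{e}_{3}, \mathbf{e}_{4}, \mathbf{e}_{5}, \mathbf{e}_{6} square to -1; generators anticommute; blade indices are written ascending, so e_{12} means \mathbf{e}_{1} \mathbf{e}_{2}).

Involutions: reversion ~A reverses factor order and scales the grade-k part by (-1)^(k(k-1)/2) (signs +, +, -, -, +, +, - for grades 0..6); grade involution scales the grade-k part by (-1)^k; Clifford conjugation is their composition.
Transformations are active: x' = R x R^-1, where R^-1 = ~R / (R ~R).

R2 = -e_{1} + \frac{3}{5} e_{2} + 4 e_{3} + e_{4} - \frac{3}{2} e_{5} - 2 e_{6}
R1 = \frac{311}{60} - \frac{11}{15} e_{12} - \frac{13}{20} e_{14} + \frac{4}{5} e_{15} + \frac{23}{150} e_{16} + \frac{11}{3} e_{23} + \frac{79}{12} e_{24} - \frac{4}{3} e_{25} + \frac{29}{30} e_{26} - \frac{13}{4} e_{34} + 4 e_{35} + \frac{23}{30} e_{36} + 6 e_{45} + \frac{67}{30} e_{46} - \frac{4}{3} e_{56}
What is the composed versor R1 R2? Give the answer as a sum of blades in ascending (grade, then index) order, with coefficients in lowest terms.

Distribute over the terms of R2 (each basis-blade product reordered to ascending indices, repeated generators contracted through their squares):
R1 (-e_{1}) = -\frac{311}{60} e_{1} - \frac{11}{15} e_{2} - \frac{13}{20} e_{4} + \frac{4}{5} e_{5} + \frac{23}{150} e_{6} - \frac{11}{3} e_{123} - \frac{79}{12} e_{124} + \frac{4}{3} e_{125} - \frac{29}{30} e_{126} + \frac{13}{4} e_{134} - 4 e_{135} - \frac{23}{30} e_{136} - 6 e_{145} - \frac{67}{30} e_{146} + \frac{4}{3} e_{156}
R1 (\frac{3}{5} e_{2}) = \frac{11}{25} e_{1} + \frac{311}{100} e_{2} + \frac{11}{5} e_{3} + \frac{79}{20} e_{4} - \frac{4}{5} e_{5} + \frac{29}{50} e_{6} + \frac{39}{100} e_{124} - \frac{12}{25} e_{125} - \frac{23}{250} e_{126} - \frac{39}{20} e_{234} + \frac{12}{5} e_{235} + \frac{23}{50} e_{236} + \frac{18}{5} e_{245} + \frac{67}{50} e_{246} - \frac{4}{5} e_{256}
R1 (4 e_{3}) = -\frac{44}{3} e_{2} + \frac{311}{15} e_{3} - 13 e_{4} + 16 e_{5} + \frac{46}{15} e_{6} - \frac{44}{15} e_{123} + \frac{13}{5} e_{134} - \frac{16}{5} e_{135} - \frac{46}{75} e_{136} - \frac{79}{3} e_{234} + \frac{16}{3} e_{235} - \frac{58}{15} e_{236} + 24 e_{345} + \frac{134}{15} e_{346} - \frac{16}{3} e_{356}
R1 (e_{4}) = \frac{13}{20} e_{1} - \frac{79}{12} e_{2} + \frac{13}{4} e_{3} + \frac{311}{60} e_{4} + 6 e_{5} + \frac{67}{30} e_{6} - \frac{11}{15} e_{124} - \frac{4}{5} e_{145} - \frac{23}{150} e_{146} + \frac{11}{3} e_{234} + \frac{4}{3} e_{245} - \frac{29}{30} e_{246} - 4 e_{345} - \frac{23}{30} e_{346} - \frac{4}{3} e_{456}
R1 (-\frac{3}{2} e_{5}) = \frac{6}{5} e_{1} - 2 e_{2} + 6 e_{3} + 9 e_{4} - \frac{311}{40} e_{5} + 2 e_{6} + \frac{11}{10} e_{125} + \frac{39}{40} e_{145} + \frac{23}{100} e_{156} - \frac{11}{2} e_{235} - \frac{79}{8} e_{245} + \frac{29}{20} e_{256} + \frac{39}{8} e_{345} + \frac{23}{20} e_{356} + \frac{67}{20} e_{456}
R1 (-2 e_{6}) = \frac{23}{75} e_{1} + \frac{29}{15} e_{2} + \frac{23}{15} e_{3} + \frac{67}{15} e_{4} - \frac{8}{3} e_{5} - \frac{311}{30} e_{6} + \frac{22}{15} e_{126} + \frac{13}{10} e_{146} - \frac{8}{5} e_{156} - \frac{22}{3} e_{236} - \frac{79}{6} e_{246} + \frac{8}{3} e_{256} + \frac{13}{2} e_{346} - 8 e_{356} - 12 e_{456}
Summing the partial products and collecting blades:
Answer: -\frac{194}{75} e_{1} - \frac{947}{50} e_{2} + \frac{2023}{60} e_{3} + \frac{179}{20} e_{4} + \frac{1387}{120} e_{5} - \frac{7}{3} e_{6} - \frac{33}{5} e_{123} - \frac{1039}{150} e_{124} + \frac{293}{150} e_{125} + \frac{51}{125} e_{126} + \frac{117}{20} e_{134} - \frac{36}{5} e_{135} - \frac{69}{50} e_{136} - \frac{233}{40} e_{145} - \frac{163}{150} e_{146} - \frac{11}{300} e_{156} - \frac{1477}{60} e_{234} + \frac{67}{30} e_{235} - \frac{537}{50} e_{236} - \frac{593}{120} e_{245} - \frac{1919}{150} e_{246} + \frac{199}{60} e_{256} + \frac{199}{8} e_{345} + \frac{44}{3} e_{346} - \frac{731}{60} e_{356} - \frac{599}{60} e_{456}


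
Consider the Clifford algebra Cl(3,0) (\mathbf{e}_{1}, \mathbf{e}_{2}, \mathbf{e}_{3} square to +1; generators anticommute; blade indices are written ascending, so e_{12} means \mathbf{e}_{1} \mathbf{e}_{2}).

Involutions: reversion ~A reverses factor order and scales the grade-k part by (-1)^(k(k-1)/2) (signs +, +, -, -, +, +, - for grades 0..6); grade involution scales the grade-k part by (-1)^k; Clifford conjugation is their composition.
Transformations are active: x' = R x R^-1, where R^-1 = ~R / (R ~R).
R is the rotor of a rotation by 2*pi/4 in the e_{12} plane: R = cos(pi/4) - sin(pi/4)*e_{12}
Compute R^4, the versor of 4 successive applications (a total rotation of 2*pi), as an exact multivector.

Rotor phase runs at HALF the rotation angle; powers of one rotor simply add phase, so after 4 steps in e_{12} the phase is 4*pi/4 = \pi and R^4 = cos(\pi) - sin(\pi)*e_{12}.
cos(\pi) = -1 and sin(\pi) = 0, so R^4 = -1. The total rotation 2*pi is 1 full turn, so every vector returns to itself, yet the rotor is -1, on the OTHER sheet of the double cover (an odd number of 2*pi turns).
Answer: -1


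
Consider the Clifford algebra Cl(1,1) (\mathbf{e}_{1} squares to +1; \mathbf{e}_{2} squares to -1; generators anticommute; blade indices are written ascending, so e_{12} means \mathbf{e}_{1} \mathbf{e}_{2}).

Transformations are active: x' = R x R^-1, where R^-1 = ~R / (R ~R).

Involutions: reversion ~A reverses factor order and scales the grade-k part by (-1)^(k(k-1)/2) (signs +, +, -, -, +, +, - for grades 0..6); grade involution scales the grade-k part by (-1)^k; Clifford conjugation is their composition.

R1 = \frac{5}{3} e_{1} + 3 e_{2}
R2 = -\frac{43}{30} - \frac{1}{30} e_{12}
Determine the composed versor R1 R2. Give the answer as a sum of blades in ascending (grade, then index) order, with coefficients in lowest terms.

Distribute over the terms of R1 (each basis-blade product reordered to ascending indices, repeated generators contracted through their squares):
(\frac{5}{3} e_{1}) R2 = -\frac{43}{18} e_{1} - \frac{1}{18} e_{2}
(3 e_{2}) R2 = -\frac{1}{10} e_{1} - \frac{43}{10} e_{2}
Summing the partial products and collecting blades:
Answer: -\frac{112}{45} e_{1} - \frac{196}{45} e_{2}


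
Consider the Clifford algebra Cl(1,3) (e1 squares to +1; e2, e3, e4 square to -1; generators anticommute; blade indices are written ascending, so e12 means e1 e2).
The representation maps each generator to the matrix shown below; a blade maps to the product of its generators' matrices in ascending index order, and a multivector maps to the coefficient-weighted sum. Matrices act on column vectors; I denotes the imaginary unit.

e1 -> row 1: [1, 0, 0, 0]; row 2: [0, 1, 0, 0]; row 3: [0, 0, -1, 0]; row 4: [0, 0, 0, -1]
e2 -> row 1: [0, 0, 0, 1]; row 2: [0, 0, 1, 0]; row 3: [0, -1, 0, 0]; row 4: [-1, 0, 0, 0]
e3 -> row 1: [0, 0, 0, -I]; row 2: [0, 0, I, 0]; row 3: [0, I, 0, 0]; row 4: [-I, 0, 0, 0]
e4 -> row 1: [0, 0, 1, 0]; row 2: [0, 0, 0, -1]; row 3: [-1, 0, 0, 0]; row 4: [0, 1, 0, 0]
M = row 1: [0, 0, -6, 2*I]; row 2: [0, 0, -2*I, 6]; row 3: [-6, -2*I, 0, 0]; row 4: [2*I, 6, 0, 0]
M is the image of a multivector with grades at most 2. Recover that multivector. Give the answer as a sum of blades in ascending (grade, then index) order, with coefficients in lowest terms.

Method: the blade images are trace-orthogonal — tr(rho(e_A) rho(e_B)^-1) = 4 if A = B and 0 otherwise — and rho(e_A)^-1 = (e_A)^2 * rho(e_A) with (e_A)^2 = +1 or -1, so the coefficient of e_A in the preimage is (e_A)^2 * tr(M rho(e_A))/4.
Nonzero projections over blades of grade <= 2: e3: (e3)^2 = -1, tr(M rho(e3)) = 8, coefficient -2; e14: (e14)^2 = +1, tr(M rho(e14)) = -24, coefficient -6. Every other blade of grade <= 2 projects to 0.
Answer: -2*e3 - 6*e14


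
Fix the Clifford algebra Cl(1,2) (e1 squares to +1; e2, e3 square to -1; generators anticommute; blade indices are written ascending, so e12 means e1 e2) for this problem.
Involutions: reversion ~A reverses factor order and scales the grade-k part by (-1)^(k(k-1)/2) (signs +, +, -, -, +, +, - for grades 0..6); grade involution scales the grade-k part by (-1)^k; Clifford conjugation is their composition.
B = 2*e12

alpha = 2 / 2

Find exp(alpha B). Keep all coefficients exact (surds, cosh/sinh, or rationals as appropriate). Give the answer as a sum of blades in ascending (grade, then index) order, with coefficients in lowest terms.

B^2 = (2)^2*(e12)^2 = 4*(+1) = 4 (a basis 2-blade squares to minus the product of its generators' squares).
B^2 = 4 — a positive square means the series sums to a boost: l = 2, alpha*l = 2, so exp(alpha B) = cosh(2) + (sinh(2)/2)*B = cosh(2) + (sinh(2)/2)*B.
Answer: cosh(2) + sinh(2)*e12


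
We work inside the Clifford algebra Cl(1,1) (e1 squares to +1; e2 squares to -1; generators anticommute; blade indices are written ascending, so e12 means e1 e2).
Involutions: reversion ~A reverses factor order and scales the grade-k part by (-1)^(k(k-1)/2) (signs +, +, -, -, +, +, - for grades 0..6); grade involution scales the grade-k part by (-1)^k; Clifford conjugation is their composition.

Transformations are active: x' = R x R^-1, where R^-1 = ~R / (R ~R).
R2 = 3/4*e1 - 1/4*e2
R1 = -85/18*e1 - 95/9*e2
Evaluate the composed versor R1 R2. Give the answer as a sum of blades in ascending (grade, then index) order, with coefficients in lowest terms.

Distribute over the terms of R1 (each basis-blade product reordered to ascending indices, repeated generators contracted through their squares):
(-85/18*e1) R2 = -85/24 + 85/72*e12
(-95/9*e2) R2 = -95/36 + 95/12*e12
Summing the partial products and collecting blades:
Answer: -445/72 + 655/72*e12


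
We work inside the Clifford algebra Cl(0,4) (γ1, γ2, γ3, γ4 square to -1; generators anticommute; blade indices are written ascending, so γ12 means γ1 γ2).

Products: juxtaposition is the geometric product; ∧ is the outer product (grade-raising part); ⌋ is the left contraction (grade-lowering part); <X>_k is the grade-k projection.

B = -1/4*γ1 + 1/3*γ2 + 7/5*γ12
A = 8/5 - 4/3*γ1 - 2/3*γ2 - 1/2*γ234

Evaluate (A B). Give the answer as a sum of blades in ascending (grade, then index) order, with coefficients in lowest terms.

step 1: -1/9 - 4/3*γ1 + 12/5*γ2 + 733/450*γ12 + 1/6*γ34 - 7/10*γ134 - 1/8*γ1234
Answer: -1/9 - 4/3*γ1 + 12/5*γ2 + 733/450*γ12 + 1/6*γ34 - 7/10*γ134 - 1/8*γ1234


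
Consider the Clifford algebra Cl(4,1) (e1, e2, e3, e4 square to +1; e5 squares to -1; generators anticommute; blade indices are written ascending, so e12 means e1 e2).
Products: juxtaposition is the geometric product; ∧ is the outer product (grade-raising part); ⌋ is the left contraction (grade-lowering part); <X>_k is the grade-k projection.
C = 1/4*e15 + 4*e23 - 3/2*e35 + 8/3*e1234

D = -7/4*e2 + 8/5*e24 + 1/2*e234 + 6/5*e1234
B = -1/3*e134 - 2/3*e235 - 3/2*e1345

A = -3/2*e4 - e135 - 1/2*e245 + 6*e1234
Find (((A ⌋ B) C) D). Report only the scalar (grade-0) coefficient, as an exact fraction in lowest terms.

step 1: -3/2*e4 + 1/2*e13 + 9/4*e135
step 2: -27/8*e1 - 9/16*e3 - 2*e12 - 3/4*e15 + 4/3*e24 - 1/8*e35 + 4*e123 - 9*e125 + 3/8*e145 - 6*e234 + 6*e245 - 9/4*e345
step 3: 13/15 - 37/10*e1 - 134/15*e3 - 37/15*e4 - 48/5*e5 + 189/32*e12 + 43/5*e13 - 26/5*e14 - 63/4*e15 - 63/64*e23 + 9/32*e24 - 9/8*e25 + 129/10*e34 - 3*e35 - 21/2*e45 - 243/40*e124 + 63/80*e125 - 37/5*e134 + 36/5*e135 - 72/5*e145 - 63/20*e234 - 613/160*e235 - 1/16*e245 + 54/5*e345 - 27/16*e1234 - 3/16*e1235 - 321/160*e1245 + 9/2*e1345 - 371/80*e2345 + 3/8*e12345
Answer: 13/15


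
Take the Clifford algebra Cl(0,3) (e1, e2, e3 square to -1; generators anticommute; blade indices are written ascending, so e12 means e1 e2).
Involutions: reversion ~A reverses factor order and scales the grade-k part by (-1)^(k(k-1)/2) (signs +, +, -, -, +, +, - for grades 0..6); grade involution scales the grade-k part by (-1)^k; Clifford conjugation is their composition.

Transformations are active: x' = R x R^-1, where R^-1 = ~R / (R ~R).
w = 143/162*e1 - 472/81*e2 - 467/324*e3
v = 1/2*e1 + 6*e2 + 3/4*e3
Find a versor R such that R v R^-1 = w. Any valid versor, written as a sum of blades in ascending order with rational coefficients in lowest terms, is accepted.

Construction: equal norms (both -589/16) license R = v + w = 112/81*e1 + 14/81*e2 - 56/81*e3 — nothing changes along that direction, while (v - w)/2 changes sign, so v maps onto w.
Answer: 112/81*e1 + 14/81*e2 - 56/81*e3


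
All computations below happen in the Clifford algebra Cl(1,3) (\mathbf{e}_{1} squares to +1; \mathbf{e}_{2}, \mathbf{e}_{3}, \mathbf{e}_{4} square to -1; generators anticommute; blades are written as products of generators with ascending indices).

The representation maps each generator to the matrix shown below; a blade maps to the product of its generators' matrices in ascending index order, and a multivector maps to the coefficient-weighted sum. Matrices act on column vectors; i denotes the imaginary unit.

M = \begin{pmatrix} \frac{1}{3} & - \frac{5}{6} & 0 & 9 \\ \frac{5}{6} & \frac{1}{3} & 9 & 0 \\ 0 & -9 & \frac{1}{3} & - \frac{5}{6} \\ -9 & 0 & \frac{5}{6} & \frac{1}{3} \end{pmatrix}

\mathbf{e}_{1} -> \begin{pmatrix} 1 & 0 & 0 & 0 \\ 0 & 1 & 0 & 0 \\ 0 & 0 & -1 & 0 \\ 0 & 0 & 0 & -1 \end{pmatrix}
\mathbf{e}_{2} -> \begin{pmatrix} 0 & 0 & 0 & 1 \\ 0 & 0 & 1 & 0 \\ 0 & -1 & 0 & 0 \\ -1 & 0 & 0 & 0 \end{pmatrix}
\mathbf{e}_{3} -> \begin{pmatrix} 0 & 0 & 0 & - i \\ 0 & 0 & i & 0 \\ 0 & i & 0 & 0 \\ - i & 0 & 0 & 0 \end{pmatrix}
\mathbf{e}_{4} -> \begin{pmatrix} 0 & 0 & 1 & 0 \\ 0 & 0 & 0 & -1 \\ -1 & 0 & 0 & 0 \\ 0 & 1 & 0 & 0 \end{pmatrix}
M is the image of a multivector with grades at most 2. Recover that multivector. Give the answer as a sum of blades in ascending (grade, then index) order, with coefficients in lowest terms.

Method: the blade images are trace-orthogonal — tr(rho(e_A) rho(e_B)^-1) = 4 if A = B and 0 otherwise — and rho(e_A)^-1 = (e_A)^2 * rho(e_A) with (e_A)^2 = +1 or -1, so the coefficient of e_A in the preimage is (e_A)^2 * tr(M rho(e_A))/4.
Nonzero projections over blades of grade <= 2: 1: (1)^2 = +1, tr(M 1) = \frac{4}{3}, coefficient \frac{1}{3}; e_{2}: (e_{2})^2 = -1, tr(M rho(e_{2})) = -36, coefficient 9; e_{2} e_{4}: (e_{2} e_{4})^2 = -1, tr(M rho(e_{2} e_{4})) = \frac{10}{3}, coefficient -\frac{5}{6}. Every other blade of grade <= 2 projects to 0.
Answer: \frac{1}{3} + 9 e_{2} - \frac{5}{6} e_{2} e_{4}


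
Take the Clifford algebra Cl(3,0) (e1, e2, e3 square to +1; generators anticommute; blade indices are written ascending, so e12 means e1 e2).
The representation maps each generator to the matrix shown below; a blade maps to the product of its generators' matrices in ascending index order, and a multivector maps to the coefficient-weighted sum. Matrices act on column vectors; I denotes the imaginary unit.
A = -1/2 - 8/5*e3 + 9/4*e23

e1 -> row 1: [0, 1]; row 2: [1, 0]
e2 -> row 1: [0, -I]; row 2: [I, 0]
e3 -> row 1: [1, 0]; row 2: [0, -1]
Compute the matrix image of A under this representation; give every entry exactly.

Bivector images (products of the table entries): rho(e23) = rho(e2)rho(e3) = row 1: [0, I]; row 2: [I, 0].
M = (-1/2)*1 + (-8/5)*rho(e3) + (9/4)*rho(e23), summed entrywise (1 is the identity matrix):
Answer: row 1: [-21/10, 9*I/4]; row 2: [9*I/4, 11/10]


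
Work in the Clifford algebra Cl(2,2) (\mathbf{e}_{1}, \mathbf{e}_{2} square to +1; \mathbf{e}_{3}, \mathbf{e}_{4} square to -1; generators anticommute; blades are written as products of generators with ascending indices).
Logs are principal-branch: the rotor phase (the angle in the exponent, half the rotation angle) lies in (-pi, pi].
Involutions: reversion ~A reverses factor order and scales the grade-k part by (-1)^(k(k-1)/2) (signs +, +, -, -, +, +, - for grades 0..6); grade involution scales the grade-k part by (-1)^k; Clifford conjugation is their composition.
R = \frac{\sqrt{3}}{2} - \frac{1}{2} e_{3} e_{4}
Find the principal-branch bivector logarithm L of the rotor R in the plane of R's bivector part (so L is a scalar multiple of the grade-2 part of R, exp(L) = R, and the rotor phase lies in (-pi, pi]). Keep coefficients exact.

The scalar part of R is \frac{\sqrt{3}}{2}, which pins the rotor phase on the principal branch; dividing the bivector part by the sine of that phase recovers the unit plane, and L is the phase times that plane.
Concretely: cos(phase) = \frac{\sqrt{3}}{2} gives phase = ±\frac{\pi}{6}, and since phase/sin(phase) is even the sign is immaterial: L = (phase/sin(phase)) * <R>_2 = (\frac{\pi}{3}) * <R>_2.
Answer: - \frac{\pi}{6} e_{3} e_{4}
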